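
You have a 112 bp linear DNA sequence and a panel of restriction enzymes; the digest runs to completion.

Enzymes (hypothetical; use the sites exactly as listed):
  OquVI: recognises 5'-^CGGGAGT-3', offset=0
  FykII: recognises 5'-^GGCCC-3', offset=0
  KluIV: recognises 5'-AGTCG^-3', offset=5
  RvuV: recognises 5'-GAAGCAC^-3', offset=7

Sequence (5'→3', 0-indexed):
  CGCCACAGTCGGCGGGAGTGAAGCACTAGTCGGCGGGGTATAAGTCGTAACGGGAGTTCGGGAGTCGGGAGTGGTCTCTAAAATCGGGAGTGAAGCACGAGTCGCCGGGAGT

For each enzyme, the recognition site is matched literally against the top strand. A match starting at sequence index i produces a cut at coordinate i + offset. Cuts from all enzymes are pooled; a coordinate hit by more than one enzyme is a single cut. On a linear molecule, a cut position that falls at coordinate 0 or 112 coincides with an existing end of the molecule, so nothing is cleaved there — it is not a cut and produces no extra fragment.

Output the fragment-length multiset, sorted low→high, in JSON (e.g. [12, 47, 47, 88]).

Scan for sites:
  OquVI CGGGAGT/0: at [12, 50, 58, 65, 84, 105] ⇒ [12, 50, 58, 65, 84, 105]
  FykII (GGCCC, off=0): no sites
  KluIV AGTCG/5: at [6, 27, 42, 62, 99] ⇒ [11, 32, 47, 67, 104]
  RvuV GAAGCAC/7: at [19, 91] ⇒ [26, 98]

Pooled cuts: [11, 12, 26, 32, 47, 50, 58, 65, 67, 84, 98, 104, 105]

Fragments:
  [0,11): 11 bp
  [11,12): 1 bp
  [12,26): 14 bp
  [26,32): 6 bp
  [32,47): 15 bp
  [47,50): 3 bp
  [50,58): 8 bp
  [58,65): 7 bp
  [65,67): 2 bp
  [67,84): 17 bp
  [84,98): 14 bp
  [98,104): 6 bp
  [104,105): 1 bp
  [105,112): 7 bp

[1,1,2,3,6,6,7,7,8,11,14,14,15,17]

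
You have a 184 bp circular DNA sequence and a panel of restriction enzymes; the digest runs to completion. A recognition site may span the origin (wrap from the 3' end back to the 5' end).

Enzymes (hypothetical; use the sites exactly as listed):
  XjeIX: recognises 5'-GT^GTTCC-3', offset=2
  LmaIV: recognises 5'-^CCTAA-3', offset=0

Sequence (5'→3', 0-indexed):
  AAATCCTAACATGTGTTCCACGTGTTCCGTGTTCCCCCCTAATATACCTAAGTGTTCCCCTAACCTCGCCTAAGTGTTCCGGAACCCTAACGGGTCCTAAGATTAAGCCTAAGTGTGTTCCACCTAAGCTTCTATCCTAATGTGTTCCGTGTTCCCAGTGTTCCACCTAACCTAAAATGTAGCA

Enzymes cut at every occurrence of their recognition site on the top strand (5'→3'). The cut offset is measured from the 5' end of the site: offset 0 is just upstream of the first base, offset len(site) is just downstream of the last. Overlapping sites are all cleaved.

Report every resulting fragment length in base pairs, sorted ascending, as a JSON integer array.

Per-enzyme occurrences:
  XjeIX GTGTTCC/2: at [12, 21, 28, 51, 73, 114, 141, 148, 157] ⇒ [14, 23, 30, 53, 75, 116, 143, 150, 159]
  LmaIV CCTAA/0: at [4, 37, 46, 58, 68, 85, 95, 107, 122, 135, 165, 170] ⇒ [4, 37, 46, 58, 68, 85, 95, 107, 122, 135, 165, 170]

Pooled cuts: [4, 14, 23, 30, 37, 46, 53, 58, 68, 75, 85, 95, 107, 116, 122, 135, 143, 150, 159, 165, 170]

Fragments:
  4→14: 10 bp
  14→23: 9 bp
  23→30: 7 bp
  30→37: 7 bp
  37→46: 9 bp
  46→53: 7 bp
  53→58: 5 bp
  58→68: 10 bp
  68→75: 7 bp
  75→85: 10 bp
  85→95: 10 bp
  95→107: 12 bp
  107→116: 9 bp
  116→122: 6 bp
  122→135: 13 bp
  135→143: 8 bp
  143→150: 7 bp
  150→159: 9 bp
  159→165: 6 bp
  165→170: 5 bp
  170→4 (wrap): 184-170+4 = 18 bp

[5,5,6,6,7,7,7,7,7,8,9,9,9,9,10,10,10,10,12,13,18]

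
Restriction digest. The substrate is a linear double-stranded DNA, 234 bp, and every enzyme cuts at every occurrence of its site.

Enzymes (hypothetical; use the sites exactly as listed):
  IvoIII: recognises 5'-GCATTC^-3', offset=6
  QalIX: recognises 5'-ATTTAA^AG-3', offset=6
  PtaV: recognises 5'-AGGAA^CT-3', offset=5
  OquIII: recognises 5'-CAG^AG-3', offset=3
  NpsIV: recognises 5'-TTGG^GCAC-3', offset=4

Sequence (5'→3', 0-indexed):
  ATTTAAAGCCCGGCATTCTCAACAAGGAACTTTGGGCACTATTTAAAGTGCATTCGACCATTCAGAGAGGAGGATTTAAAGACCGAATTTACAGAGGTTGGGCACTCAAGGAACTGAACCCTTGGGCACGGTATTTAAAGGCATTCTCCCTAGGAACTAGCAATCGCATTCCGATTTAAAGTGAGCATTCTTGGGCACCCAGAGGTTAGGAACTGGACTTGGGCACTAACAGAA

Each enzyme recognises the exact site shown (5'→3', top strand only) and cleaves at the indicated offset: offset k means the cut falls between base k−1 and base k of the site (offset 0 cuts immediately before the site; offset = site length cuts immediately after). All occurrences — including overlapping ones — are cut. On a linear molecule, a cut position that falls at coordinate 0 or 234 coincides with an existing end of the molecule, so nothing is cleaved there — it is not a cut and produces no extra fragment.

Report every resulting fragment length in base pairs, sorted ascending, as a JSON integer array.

Scan for sites:
  IvoIII (GCATTC, off=6): starts [12, 49, 140, 165, 184] → cuts [18, 55, 146, 171, 190]
  QalIX (ATTTAAAG, off=6): starts [0, 40, 73, 132, 173] → cuts [6, 46, 79, 138, 179]
  PtaV (AGGAACT, off=5): starts [24, 108, 151, 207] → cuts [29, 113, 156, 212]
  OquIII (CAGAG, off=3): starts [62, 91, 199] → cuts [65, 94, 202]
  NpsIV (TTGGGCAC, off=4): starts [31, 97, 121, 190, 218] → cuts [35, 101, 125, 194, 222]

Pooled cuts: [6, 18, 29, 35, 46, 55, 65, 79, 94, 101, 113, 125, 138, 146, 156, 171, 179, 190, 194, 202, 212, 222]

Fragments:
  [0,6): 6 bp
  [6,18): 12 bp
  [18,29): 11 bp
  [29,35): 6 bp
  [35,46): 11 bp
  [46,55): 9 bp
  [55,65): 10 bp
  [65,79): 14 bp
  [79,94): 15 bp
  [94,101): 7 bp
  [101,113): 12 bp
  [113,125): 12 bp
  [125,138): 13 bp
  [138,146): 8 bp
  [146,156): 10 bp
  [156,171): 15 bp
  [171,179): 8 bp
  [179,190): 11 bp
  [190,194): 4 bp
  [194,202): 8 bp
  [202,212): 10 bp
  [212,222): 10 bp
  [222,234): 12 bp

[4,6,6,7,8,8,8,9,10,10,10,10,11,11,11,12,12,12,12,13,14,15,15]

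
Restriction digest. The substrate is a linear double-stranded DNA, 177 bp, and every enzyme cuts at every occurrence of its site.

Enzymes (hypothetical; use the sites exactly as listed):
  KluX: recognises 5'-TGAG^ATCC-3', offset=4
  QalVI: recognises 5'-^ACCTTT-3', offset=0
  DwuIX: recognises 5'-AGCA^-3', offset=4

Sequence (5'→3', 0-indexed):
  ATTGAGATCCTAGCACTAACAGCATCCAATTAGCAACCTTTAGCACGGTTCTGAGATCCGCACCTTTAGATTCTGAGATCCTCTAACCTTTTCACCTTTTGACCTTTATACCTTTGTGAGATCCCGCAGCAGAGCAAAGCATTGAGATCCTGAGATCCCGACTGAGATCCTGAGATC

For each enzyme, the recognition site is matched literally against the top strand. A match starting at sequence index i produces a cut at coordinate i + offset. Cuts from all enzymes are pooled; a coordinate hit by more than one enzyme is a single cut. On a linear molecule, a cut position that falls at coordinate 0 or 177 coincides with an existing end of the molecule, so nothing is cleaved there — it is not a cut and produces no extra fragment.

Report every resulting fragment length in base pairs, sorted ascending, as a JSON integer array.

Per-enzyme occurrences:
  KluX TGAGATCC/4: at [2, 51, 73, 116, 142, 150, 162] ⇒ [6, 55, 77, 120, 146, 154, 166]
  QalVI ACCTTT/0: at [35, 61, 85, 93, 101, 109] ⇒ [35, 61, 85, 93, 101, 109]
  DwuIX AGCA/4: at [11, 20, 31, 41, 127, 132, 137] ⇒ [15, 24, 35, 45, 131, 136, 141]

All cut coordinates (distinct, sorted): [6, 15, 24, 35, 45, 55, 61, 77, 85, 93, 101, 109, 120, 131, 136, 141, 146, 154, 166]

Fragment lengths:
  [0,6): 6 bp
  [6,15): 9 bp
  [15,24): 9 bp
  [24,35): 11 bp
  [35,45): 10 bp
  [45,55): 10 bp
  [55,61): 6 bp
  [61,77): 16 bp
  [77,85): 8 bp
  [85,93): 8 bp
  [93,101): 8 bp
  [101,109): 8 bp
  [109,120): 11 bp
  [120,131): 11 bp
  [131,136): 5 bp
  [136,141): 5 bp
  [141,146): 5 bp
  [146,154): 8 bp
  [154,166): 12 bp
  [166,177): 11 bp

[5,5,5,6,6,8,8,8,8,8,9,9,10,10,11,11,11,11,12,16]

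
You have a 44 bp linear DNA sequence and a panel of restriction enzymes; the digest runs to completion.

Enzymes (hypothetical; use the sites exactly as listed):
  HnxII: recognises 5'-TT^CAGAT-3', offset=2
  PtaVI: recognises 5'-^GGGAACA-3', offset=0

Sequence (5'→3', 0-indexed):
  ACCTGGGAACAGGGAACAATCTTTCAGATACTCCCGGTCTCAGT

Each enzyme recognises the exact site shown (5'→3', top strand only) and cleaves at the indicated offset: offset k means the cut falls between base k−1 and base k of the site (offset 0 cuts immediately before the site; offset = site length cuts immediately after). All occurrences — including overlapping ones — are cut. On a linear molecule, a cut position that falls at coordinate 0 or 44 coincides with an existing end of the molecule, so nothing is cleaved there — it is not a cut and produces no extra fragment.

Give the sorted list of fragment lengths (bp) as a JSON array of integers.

[4,7,13,20]

Scan for sites:
  HnxII TTCAGAT/2: at [22] ⇒ [24]
  PtaVI GGGAACA/0: at [4, 11] ⇒ [4, 11]

Pooled cuts: [4, 11, 24]

Fragment lengths:
  [0,4): 4 bp
  [4,11): 7 bp
  [11,24): 13 bp
  [24,44): 20 bp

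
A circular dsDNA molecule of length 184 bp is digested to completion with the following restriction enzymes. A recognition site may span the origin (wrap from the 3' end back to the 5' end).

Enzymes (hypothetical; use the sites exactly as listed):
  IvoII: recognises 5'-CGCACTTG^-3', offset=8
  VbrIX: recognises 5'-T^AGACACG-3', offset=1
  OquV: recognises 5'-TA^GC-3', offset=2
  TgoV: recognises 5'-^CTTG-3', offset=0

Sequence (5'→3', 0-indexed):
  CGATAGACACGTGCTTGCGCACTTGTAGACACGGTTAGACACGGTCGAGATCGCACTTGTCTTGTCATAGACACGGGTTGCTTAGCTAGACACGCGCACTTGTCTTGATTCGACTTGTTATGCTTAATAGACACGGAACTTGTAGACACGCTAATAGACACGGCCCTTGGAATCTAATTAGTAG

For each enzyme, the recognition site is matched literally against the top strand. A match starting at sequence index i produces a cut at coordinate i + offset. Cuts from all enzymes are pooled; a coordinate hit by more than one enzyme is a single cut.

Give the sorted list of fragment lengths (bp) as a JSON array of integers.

[1,1,1,3,4,4,4,5,5,8,8,9,10,10,10,10,11,12,15,16,18,19]

Scan for sites:
  IvoII CGCACTTG/8: at [17, 51, 94] ⇒ [25, 59, 102]
  VbrIX TAGACACG/1: at [3, 25, 35, 67, 86, 127, 142, 154] ⇒ [4, 26, 36, 68, 87, 128, 143, 155]
  OquV TAGC/2: at [82, 181] ⇒ [84, 183]
  TgoV CTTG/0: at [13, 21, 55, 60, 98, 103, 113, 138, 165] ⇒ [13, 21, 55, 60, 98, 103, 113, 138, 165]

Pooled cuts: [4, 13, 21, 25, 26, 36, 55, 59, 60, 68, 84, 87, 98, 102, 103, 113, 128, 138, 143, 155, 165, 183]

Fragment lengths:
  4→13: 9 bp
  13→21: 8 bp
  21→25: 4 bp
  25→26: 1 bp
  26→36: 10 bp
  36→55: 19 bp
  55→59: 4 bp
  59→60: 1 bp
  60→68: 8 bp
  68→84: 16 bp
  84→87: 3 bp
  87→98: 11 bp
  98→102: 4 bp
  102→103: 1 bp
  103→113: 10 bp
  113→128: 15 bp
  128→138: 10 bp
  138→143: 5 bp
  143→155: 12 bp
  155→165: 10 bp
  165→183: 18 bp
  183→4 (wrap): 184-183+4 = 5 bp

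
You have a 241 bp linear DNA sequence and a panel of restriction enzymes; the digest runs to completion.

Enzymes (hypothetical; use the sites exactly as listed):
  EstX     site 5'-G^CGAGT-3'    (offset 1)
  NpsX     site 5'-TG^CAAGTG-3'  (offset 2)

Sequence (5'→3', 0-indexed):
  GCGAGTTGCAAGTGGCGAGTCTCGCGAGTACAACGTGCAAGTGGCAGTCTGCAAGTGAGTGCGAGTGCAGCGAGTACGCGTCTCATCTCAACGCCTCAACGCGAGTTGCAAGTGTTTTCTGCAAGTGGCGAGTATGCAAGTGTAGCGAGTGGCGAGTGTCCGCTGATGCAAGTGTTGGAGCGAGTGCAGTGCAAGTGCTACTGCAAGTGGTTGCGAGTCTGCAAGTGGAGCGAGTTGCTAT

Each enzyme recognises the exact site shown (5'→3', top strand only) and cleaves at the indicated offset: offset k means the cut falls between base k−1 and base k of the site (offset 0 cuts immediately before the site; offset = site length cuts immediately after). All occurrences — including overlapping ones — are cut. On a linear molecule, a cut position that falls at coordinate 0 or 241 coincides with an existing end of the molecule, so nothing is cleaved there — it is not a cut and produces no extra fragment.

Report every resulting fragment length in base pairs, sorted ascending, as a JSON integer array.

[1,7,7,7,7,7,8,8,9,9,9,9,10,10,11,11,12,12,13,13,14,16,31]

Site scan:
  EstX (GCGAGT, off=1): starts [0, 14, 23, 60, 69, 100, 127, 144, 151, 179, 212, 229] → cuts [1, 15, 24, 61, 70, 101, 128, 145, 152, 180, 213, 230]
  NpsX (TGCAAGTG, off=2): starts [6, 35, 49, 106, 119, 134, 166, 189, 201, 219] → cuts [8, 37, 51, 108, 121, 136, 168, 191, 203, 221]

Pooled cuts: [1, 8, 15, 24, 37, 51, 61, 70, 101, 108, 121, 128, 136, 145, 152, 168, 180, 191, 203, 213, 221, 230]

Fragment lengths:
  [0,1): 1 bp
  [1,8): 7 bp
  [8,15): 7 bp
  [15,24): 9 bp
  [24,37): 13 bp
  [37,51): 14 bp
  [51,61): 10 bp
  [61,70): 9 bp
  [70,101): 31 bp
  [101,108): 7 bp
  [108,121): 13 bp
  [121,128): 7 bp
  [128,136): 8 bp
  [136,145): 9 bp
  [145,152): 7 bp
  [152,168): 16 bp
  [168,180): 12 bp
  [180,191): 11 bp
  [191,203): 12 bp
  [203,213): 10 bp
  [213,221): 8 bp
  [221,230): 9 bp
  [230,241): 11 bp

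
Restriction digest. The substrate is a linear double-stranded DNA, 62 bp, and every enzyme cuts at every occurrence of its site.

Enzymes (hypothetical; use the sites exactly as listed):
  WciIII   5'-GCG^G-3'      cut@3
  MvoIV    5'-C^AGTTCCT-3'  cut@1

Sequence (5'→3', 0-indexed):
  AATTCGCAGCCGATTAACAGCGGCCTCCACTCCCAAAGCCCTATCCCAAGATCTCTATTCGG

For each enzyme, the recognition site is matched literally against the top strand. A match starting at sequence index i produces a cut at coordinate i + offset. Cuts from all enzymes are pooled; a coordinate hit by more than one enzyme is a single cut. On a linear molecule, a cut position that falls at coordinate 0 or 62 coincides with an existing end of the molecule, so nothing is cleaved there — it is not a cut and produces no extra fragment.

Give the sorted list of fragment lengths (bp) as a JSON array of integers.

Per-enzyme occurrences:
  WciIII GCGG/3: at [19] ⇒ [22]
  MvoIV (CAGTTCCT, off=1): no sites

Pooled cuts: [22]

Fragment lengths:
  [0,22): 22 bp
  [22,62): 40 bp

[22,40]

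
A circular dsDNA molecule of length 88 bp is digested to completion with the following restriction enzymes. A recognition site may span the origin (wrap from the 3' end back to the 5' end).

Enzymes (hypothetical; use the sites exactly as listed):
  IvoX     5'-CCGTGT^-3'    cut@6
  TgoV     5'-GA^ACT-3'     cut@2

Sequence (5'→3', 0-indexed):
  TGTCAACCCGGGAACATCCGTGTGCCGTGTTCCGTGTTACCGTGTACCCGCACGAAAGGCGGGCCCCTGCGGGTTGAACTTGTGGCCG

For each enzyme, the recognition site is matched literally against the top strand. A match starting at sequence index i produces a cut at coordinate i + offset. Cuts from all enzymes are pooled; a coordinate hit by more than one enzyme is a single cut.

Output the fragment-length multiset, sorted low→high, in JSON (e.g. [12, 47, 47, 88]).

[7,7,8,14,20,32]

Per-enzyme occurrences:
  IvoX CCGTGT/6: at [17, 24, 31, 39, 85] ⇒ [3, 23, 30, 37, 45]
  TgoV GAACT/2: at [75] ⇒ [77]

All cut coordinates (distinct, sorted): [3, 23, 30, 37, 45, 77]

Fragments:
  3→23: 20 bp
  23→30: 7 bp
  30→37: 7 bp
  37→45: 8 bp
  45→77: 32 bp
  77→3 (wrap): 88-77+3 = 14 bp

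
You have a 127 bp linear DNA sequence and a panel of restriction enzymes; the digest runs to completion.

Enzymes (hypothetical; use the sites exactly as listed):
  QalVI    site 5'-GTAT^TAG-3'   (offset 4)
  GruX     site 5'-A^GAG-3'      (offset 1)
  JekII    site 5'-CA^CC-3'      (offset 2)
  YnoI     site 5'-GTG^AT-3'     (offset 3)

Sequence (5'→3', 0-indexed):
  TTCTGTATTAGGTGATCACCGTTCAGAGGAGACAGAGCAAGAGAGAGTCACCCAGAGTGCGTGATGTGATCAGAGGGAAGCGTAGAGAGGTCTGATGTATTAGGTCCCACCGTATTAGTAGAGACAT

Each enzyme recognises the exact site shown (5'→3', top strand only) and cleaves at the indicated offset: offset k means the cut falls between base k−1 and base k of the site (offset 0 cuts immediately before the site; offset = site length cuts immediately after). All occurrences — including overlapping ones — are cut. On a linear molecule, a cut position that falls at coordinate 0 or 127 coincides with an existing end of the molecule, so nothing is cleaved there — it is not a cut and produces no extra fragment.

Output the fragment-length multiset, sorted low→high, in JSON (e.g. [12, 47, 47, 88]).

[2,2,2,4,4,4,5,5,6,6,6,6,7,7,8,9,9,9,12,14]

Scan for sites:
  QalVI (GTATTAG, off=4): starts [4, 96, 111] → cuts [8, 100, 115]
  GruX (AGAG, off=1): starts [24, 33, 39, 41, 43, 53, 71, 83, 85, 119] → cuts [25, 34, 40, 42, 44, 54, 72, 84, 86, 120]
  JekII (CACC, off=2): starts [16, 48, 107] → cuts [18, 50, 109]
  YnoI (GTGAT, off=3): starts [11, 60, 65] → cuts [14, 63, 68]

All cut coordinates (distinct, sorted): [8, 14, 18, 25, 34, 40, 42, 44, 50, 54, 63, 68, 72, 84, 86, 100, 109, 115, 120]

Fragments:
  [0,8): 8 bp
  [8,14): 6 bp
  [14,18): 4 bp
  [18,25): 7 bp
  [25,34): 9 bp
  [34,40): 6 bp
  [40,42): 2 bp
  [42,44): 2 bp
  [44,50): 6 bp
  [50,54): 4 bp
  [54,63): 9 bp
  [63,68): 5 bp
  [68,72): 4 bp
  [72,84): 12 bp
  [84,86): 2 bp
  [86,100): 14 bp
  [100,109): 9 bp
  [109,115): 6 bp
  [115,120): 5 bp
  [120,127): 7 bp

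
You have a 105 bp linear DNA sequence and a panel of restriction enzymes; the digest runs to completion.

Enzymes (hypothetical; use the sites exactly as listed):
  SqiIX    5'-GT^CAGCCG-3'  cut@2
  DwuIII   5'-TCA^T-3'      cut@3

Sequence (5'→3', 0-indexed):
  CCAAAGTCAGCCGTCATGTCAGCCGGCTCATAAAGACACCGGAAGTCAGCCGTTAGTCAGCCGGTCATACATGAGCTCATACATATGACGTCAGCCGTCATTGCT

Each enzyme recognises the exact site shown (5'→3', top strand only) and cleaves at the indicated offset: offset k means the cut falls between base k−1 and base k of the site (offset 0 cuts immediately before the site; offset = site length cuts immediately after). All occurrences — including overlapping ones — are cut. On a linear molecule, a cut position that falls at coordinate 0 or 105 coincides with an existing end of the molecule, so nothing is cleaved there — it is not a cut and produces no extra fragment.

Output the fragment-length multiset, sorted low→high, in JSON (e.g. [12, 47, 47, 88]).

[3,5,7,9,9,10,11,11,12,12,16]

Scan for sites:
  SqiIX (GTCAGCCG, off=2): starts [5, 17, 44, 55, 89] → cuts [7, 19, 46, 57, 91]
  DwuIII (TCAT, off=3): starts [13, 27, 64, 76, 97] → cuts [16, 30, 67, 79, 100]

Pooled cuts: [7, 16, 19, 30, 46, 57, 67, 79, 91, 100]

Fragment lengths:
  [0,7): 7 bp
  [7,16): 9 bp
  [16,19): 3 bp
  [19,30): 11 bp
  [30,46): 16 bp
  [46,57): 11 bp
  [57,67): 10 bp
  [67,79): 12 bp
  [79,91): 12 bp
  [91,100): 9 bp
  [100,105): 5 bp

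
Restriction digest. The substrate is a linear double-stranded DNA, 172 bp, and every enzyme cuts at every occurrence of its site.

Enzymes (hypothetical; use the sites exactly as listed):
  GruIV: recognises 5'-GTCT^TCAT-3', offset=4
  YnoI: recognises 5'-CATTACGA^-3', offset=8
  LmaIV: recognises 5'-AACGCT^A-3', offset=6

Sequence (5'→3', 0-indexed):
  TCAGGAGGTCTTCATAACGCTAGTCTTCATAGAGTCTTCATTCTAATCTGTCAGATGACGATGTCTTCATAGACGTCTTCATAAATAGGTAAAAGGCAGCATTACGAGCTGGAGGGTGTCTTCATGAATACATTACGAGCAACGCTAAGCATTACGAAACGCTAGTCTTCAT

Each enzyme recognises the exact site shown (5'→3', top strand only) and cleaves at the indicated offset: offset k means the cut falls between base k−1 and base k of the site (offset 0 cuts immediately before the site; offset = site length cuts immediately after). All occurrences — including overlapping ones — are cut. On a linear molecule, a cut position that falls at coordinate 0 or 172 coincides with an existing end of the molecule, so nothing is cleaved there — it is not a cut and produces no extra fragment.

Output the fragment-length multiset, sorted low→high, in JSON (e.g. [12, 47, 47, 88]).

[4,5,5,6,8,10,11,11,11,12,14,17,29,29]

Per-enzyme occurrences:
  GruIV (GTCTTCAT, off=4): starts [7, 22, 33, 62, 74, 117, 164] → cuts [11, 26, 37, 66, 78, 121, 168]
  YnoI (CATTACGA, off=8): starts [99, 130, 149] → cuts [107, 138, 157]
  LmaIV (AACGCTA, off=6): starts [15, 140, 157] → cuts [21, 146, 163]

Pooled cuts: [11, 21, 26, 37, 66, 78, 107, 121, 138, 146, 157, 163, 168]

Fragments:
  [0,11): 11 bp
  [11,21): 10 bp
  [21,26): 5 bp
  [26,37): 11 bp
  [37,66): 29 bp
  [66,78): 12 bp
  [78,107): 29 bp
  [107,121): 14 bp
  [121,138): 17 bp
  [138,146): 8 bp
  [146,157): 11 bp
  [157,163): 6 bp
  [163,168): 5 bp
  [168,172): 4 bp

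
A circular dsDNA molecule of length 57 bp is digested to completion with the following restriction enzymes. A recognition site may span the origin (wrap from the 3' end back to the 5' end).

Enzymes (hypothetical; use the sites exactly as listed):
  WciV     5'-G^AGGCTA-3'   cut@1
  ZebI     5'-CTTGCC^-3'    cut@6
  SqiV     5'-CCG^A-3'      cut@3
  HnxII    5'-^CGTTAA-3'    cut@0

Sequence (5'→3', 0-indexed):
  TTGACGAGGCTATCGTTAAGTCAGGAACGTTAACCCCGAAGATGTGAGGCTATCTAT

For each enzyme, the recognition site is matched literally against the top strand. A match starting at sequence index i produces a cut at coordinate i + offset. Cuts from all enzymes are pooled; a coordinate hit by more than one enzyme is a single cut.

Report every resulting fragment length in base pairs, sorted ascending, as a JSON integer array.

Per-enzyme occurrences:
  WciV GAGGCTA/1: at [5, 45] ⇒ [6, 46]
  ZebI (CTTGCC, off=6): no sites
  SqiV CCGA/3: at [35] ⇒ [38]
  HnxII CGTTAA/0: at [13, 27] ⇒ [13, 27]

All cut coordinates (distinct, sorted): [6, 13, 27, 38, 46]

Fragment lengths:
  6→13: 7 bp
  13→27: 14 bp
  27→38: 11 bp
  38→46: 8 bp
  46→6 (wrap): 57-46+6 = 17 bp

[7,8,11,14,17]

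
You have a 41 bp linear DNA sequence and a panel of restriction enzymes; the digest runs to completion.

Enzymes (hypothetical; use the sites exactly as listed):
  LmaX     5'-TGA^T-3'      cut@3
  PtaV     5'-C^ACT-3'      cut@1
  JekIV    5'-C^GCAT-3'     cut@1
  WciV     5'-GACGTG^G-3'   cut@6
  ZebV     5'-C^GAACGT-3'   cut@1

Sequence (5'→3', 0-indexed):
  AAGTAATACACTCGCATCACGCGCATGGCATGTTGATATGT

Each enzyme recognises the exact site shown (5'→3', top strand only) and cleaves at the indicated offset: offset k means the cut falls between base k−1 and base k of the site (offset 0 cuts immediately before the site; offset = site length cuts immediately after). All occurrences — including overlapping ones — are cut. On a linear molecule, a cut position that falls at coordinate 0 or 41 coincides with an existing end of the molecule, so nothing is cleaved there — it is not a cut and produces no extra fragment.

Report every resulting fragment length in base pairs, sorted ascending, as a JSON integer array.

[4,5,9,9,14]

Scan for sites:
  LmaX (TGAT, off=3): starts [33] → cuts [36]
  PtaV (CACT, off=1): starts [8] → cuts [9]
  JekIV (CGCAT, off=1): starts [12, 21] → cuts [13, 22]
  WciV (GACGTGG, off=6): no sites
  ZebV (CGAACGT, off=1): no sites

All cut coordinates (distinct, sorted): [9, 13, 22, 36]

Fragment lengths:
  [0,9): 9 bp
  [9,13): 4 bp
  [13,22): 9 bp
  [22,36): 14 bp
  [36,41): 5 bp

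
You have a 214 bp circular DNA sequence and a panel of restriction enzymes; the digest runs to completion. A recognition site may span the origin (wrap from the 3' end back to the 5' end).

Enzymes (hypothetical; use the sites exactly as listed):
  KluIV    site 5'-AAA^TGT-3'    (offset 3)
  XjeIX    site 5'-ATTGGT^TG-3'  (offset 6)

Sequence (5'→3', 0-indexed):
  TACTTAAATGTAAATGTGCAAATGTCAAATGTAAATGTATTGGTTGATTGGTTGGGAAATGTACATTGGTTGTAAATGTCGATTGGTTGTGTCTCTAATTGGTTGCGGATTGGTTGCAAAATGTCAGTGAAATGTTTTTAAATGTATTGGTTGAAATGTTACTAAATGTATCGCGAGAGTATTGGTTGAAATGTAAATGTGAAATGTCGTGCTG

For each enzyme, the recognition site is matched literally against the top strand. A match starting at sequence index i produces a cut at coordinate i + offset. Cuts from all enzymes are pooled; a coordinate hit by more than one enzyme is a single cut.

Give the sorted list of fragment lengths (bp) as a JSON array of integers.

[5,5,6,6,6,6,7,7,7,7,8,8,9,9,10,10,11,11,11,11,16,18,20]

Per-enzyme occurrences:
  KluIV (AAATGT, off=3): starts [5, 11, 19, 26, 32, 56, 73, 118, 129, 139, 153, 163, 188, 194, 201] → cuts [8, 14, 22, 29, 35, 59, 76, 121, 132, 142, 156, 166, 191, 197, 204]
  XjeIX (ATTGGTTG, off=6): starts [38, 46, 64, 81, 97, 108, 145, 180] → cuts [44, 52, 70, 87, 103, 114, 151, 186]

Pooled cuts: [8, 14, 22, 29, 35, 44, 52, 59, 70, 76, 87, 103, 114, 121, 132, 142, 151, 156, 166, 186, 191, 197, 204]

Fragments:
  8→14: 6 bp
  14→22: 8 bp
  22→29: 7 bp
  29→35: 6 bp
  35→44: 9 bp
  44→52: 8 bp
  52→59: 7 bp
  59→70: 11 bp
  70→76: 6 bp
  76→87: 11 bp
  87→103: 16 bp
  103→114: 11 bp
  114→121: 7 bp
  121→132: 11 bp
  132→142: 10 bp
  142→151: 9 bp
  151→156: 5 bp
  156→166: 10 bp
  166→186: 20 bp
  186→191: 5 bp
  191→197: 6 bp
  197→204: 7 bp
  204→8 (wrap): 214-204+8 = 18 bp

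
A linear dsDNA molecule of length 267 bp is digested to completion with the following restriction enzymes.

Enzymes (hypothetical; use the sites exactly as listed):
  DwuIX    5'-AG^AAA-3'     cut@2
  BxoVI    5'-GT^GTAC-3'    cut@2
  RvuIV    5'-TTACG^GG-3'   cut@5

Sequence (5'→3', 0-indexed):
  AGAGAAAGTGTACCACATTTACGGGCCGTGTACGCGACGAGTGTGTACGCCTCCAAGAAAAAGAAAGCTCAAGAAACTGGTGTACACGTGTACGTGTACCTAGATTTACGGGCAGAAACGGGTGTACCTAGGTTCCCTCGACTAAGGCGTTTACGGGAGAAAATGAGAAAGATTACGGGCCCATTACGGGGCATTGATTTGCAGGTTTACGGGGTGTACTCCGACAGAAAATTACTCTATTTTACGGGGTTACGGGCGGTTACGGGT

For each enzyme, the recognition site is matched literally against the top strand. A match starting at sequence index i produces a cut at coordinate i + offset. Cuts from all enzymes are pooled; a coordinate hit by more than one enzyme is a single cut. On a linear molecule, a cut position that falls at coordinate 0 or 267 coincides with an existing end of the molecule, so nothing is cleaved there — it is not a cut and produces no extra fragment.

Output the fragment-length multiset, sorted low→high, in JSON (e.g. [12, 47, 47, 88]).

Site scan:
  DwuIX (AGAAA, off=2): starts [2, 55, 61, 71, 113, 157, 165, 225] → cuts [4, 57, 63, 73, 115, 159, 167, 227]
  BxoVI (GTGTAC, off=2): starts [7, 27, 42, 79, 87, 93, 121, 213] → cuts [9, 29, 44, 81, 89, 95, 123, 215]
  RvuIV (TTACGGG, off=5): starts [18, 105, 150, 172, 183, 206, 241, 249, 259] → cuts [23, 110, 155, 177, 188, 211, 246, 254, 264]

All cut coordinates (distinct, sorted): [4, 9, 23, 29, 44, 57, 63, 73, 81, 89, 95, 110, 115, 123, 155, 159, 167, 177, 188, 211, 215, 227, 246, 254, 264]

Fragments:
  [0,4): 4 bp
  [4,9): 5 bp
  [9,23): 14 bp
  [23,29): 6 bp
  [29,44): 15 bp
  [44,57): 13 bp
  [57,63): 6 bp
  [63,73): 10 bp
  [73,81): 8 bp
  [81,89): 8 bp
  [89,95): 6 bp
  [95,110): 15 bp
  [110,115): 5 bp
  [115,123): 8 bp
  [123,155): 32 bp
  [155,159): 4 bp
  [159,167): 8 bp
  [167,177): 10 bp
  [177,188): 11 bp
  [188,211): 23 bp
  [211,215): 4 bp
  [215,227): 12 bp
  [227,246): 19 bp
  [246,254): 8 bp
  [254,264): 10 bp
  [264,267): 3 bp

[3,4,4,4,5,5,6,6,6,8,8,8,8,8,10,10,10,11,12,13,14,15,15,19,23,32]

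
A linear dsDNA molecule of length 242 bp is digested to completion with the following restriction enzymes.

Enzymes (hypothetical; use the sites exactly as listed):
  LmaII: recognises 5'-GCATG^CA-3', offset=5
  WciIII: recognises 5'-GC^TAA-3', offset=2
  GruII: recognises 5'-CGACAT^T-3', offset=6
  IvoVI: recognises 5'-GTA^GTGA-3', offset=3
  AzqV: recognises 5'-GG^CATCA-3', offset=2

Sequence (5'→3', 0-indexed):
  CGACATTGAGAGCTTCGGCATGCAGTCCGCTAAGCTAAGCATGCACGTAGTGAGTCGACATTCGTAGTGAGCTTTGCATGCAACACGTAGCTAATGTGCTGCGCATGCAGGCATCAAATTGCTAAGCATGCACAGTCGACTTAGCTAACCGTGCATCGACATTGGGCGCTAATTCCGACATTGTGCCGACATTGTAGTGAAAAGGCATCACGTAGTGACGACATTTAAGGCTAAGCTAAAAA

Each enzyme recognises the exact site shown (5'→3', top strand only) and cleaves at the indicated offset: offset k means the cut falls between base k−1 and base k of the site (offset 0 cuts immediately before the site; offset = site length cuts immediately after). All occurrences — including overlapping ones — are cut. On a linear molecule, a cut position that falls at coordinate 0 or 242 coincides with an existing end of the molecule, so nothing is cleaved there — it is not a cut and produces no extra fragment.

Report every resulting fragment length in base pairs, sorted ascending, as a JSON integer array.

Per-enzyme occurrences:
  LmaII GCATGCA/5: at [17, 38, 75, 102, 125] ⇒ [22, 43, 80, 107, 130]
  WciIII GCTAA/2: at [28, 33, 89, 120, 143, 167, 229, 234] ⇒ [30, 35, 91, 122, 145, 169, 231, 236]
  GruII CGACATT/6: at [0, 55, 156, 175, 186, 218] ⇒ [6, 61, 162, 181, 192, 224]
  IvoVI GTAGTGA/3: at [46, 63, 193, 211] ⇒ [49, 66, 196, 214]
  AzqV GGCATCA/2: at [109, 203] ⇒ [111, 205]

Pooled cuts: [6, 22, 30, 35, 43, 49, 61, 66, 80, 91, 107, 111, 122, 130, 145, 162, 169, 181, 192, 196, 205, 214, 224, 231, 236]

Fragments:
  [0,6): 6 bp
  [6,22): 16 bp
  [22,30): 8 bp
  [30,35): 5 bp
  [35,43): 8 bp
  [43,49): 6 bp
  [49,61): 12 bp
  [61,66): 5 bp
  [66,80): 14 bp
  [80,91): 11 bp
  [91,107): 16 bp
  [107,111): 4 bp
  [111,122): 11 bp
  [122,130): 8 bp
  [130,145): 15 bp
  [145,162): 17 bp
  [162,169): 7 bp
  [169,181): 12 bp
  [181,192): 11 bp
  [192,196): 4 bp
  [196,205): 9 bp
  [205,214): 9 bp
  [214,224): 10 bp
  [224,231): 7 bp
  [231,236): 5 bp
  [236,242): 6 bp

[4,4,5,5,5,6,6,6,7,7,8,8,8,9,9,10,11,11,11,12,12,14,15,16,16,17]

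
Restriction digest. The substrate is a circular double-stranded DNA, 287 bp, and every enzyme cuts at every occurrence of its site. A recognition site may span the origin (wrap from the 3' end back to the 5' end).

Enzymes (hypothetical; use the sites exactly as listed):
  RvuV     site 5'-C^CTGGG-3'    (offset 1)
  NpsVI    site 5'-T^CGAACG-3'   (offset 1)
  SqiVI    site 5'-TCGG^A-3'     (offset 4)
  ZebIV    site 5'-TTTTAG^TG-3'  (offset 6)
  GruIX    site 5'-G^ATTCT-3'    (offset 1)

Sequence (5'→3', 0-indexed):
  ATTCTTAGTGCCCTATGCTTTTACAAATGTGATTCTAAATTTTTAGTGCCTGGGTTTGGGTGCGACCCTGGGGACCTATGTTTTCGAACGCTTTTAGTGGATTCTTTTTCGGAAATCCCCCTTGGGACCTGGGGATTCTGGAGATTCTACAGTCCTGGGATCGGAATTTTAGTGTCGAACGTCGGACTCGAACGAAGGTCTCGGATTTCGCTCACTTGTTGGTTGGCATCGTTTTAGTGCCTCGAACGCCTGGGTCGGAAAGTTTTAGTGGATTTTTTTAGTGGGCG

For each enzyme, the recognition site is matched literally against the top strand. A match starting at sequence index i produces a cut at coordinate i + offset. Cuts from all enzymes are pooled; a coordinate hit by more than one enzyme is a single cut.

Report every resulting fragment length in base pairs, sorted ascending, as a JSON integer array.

[3,3,3,3,5,6,6,7,8,9,9,10,10,10,11,12,13,13,15,16,16,17,18,31,33]

Site scan:
  RvuV (CCTGGG, off=1): starts [48, 66, 127, 153, 248] → cuts [49, 67, 128, 154, 249]
  NpsVI (TCGAACG, off=1): starts [83, 174, 187, 241] → cuts [84, 175, 188, 242]
  SqiVI (TCGGA, off=4): starts [108, 160, 181, 200, 254] → cuts [112, 164, 185, 204, 258]
  ZebIV (TTTTAGTG, off=6): starts [40, 91, 166, 231, 262, 275] → cuts [46, 97, 172, 237, 268, 281]
  GruIX (GATTCT, off=1): starts [30, 99, 133, 142, 286] → cuts [0, 31, 100, 134, 143]

All cut coordinates (distinct, sorted): [0, 31, 46, 49, 67, 84, 97, 100, 112, 128, 134, 143, 154, 164, 172, 175, 185, 188, 204, 237, 242, 249, 258, 268, 281]

Fragments:
  0→31: 31 bp
  31→46: 15 bp
  46→49: 3 bp
  49→67: 18 bp
  67→84: 17 bp
  84→97: 13 bp
  97→100: 3 bp
  100→112: 12 bp
  112→128: 16 bp
  128→134: 6 bp
  134→143: 9 bp
  143→154: 11 bp
  154→164: 10 bp
  164→172: 8 bp
  172→175: 3 bp
  175→185: 10 bp
  185→188: 3 bp
  188→204: 16 bp
  204→237: 33 bp
  237→242: 5 bp
  242→249: 7 bp
  249→258: 9 bp
  258→268: 10 bp
  268→281: 13 bp
  281→0 (wrap): 287-281+0 = 6 bp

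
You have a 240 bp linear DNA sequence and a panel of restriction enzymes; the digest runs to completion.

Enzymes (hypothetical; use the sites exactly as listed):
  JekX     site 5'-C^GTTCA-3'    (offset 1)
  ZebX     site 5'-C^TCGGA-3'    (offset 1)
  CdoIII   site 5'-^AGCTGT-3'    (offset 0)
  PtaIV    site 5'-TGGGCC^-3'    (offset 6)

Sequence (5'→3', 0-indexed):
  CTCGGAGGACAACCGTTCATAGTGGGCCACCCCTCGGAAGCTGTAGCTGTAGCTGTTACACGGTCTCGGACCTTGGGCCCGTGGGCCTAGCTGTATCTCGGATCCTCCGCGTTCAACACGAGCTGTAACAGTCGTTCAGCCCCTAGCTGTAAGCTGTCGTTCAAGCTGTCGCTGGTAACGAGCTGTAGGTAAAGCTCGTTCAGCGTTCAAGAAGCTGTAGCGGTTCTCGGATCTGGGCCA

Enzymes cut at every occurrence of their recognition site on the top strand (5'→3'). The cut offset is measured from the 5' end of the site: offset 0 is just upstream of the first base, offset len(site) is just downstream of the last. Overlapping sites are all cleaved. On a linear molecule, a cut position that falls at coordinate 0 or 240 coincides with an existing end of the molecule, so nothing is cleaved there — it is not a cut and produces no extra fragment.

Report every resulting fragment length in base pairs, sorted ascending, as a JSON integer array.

[1,1,1,5,5,5,6,6,7,7,7,8,8,9,10,11,13,13,13,13,14,14,14,15,17,17]

Per-enzyme occurrences:
  JekX CGTTCA/1: at [13, 109, 132, 157, 196, 203] ⇒ [14, 110, 133, 158, 197, 204]
  ZebX CTCGGA/1: at [0, 32, 64, 96, 225] ⇒ [1, 33, 65, 97, 226]
  CdoIII AGCTGT/0: at [38, 44, 50, 88, 120, 144, 151, 163, 180, 212] ⇒ [38, 44, 50, 88, 120, 144, 151, 163, 180, 212]
  PtaIV TGGGCC/6: at [22, 73, 81, 233] ⇒ [28, 79, 87, 239]

All cut coordinates (distinct, sorted): [1, 14, 28, 33, 38, 44, 50, 65, 79, 87, 88, 97, 110, 120, 133, 144, 151, 158, 163, 180, 197, 204, 212, 226, 239]

Fragment lengths:
  [0,1): 1 bp
  [1,14): 13 bp
  [14,28): 14 bp
  [28,33): 5 bp
  [33,38): 5 bp
  [38,44): 6 bp
  [44,50): 6 bp
  [50,65): 15 bp
  [65,79): 14 bp
  [79,87): 8 bp
  [87,88): 1 bp
  [88,97): 9 bp
  [97,110): 13 bp
  [110,120): 10 bp
  [120,133): 13 bp
  [133,144): 11 bp
  [144,151): 7 bp
  [151,158): 7 bp
  [158,163): 5 bp
  [163,180): 17 bp
  [180,197): 17 bp
  [197,204): 7 bp
  [204,212): 8 bp
  [212,226): 14 bp
  [226,239): 13 bp
  [239,240): 1 bp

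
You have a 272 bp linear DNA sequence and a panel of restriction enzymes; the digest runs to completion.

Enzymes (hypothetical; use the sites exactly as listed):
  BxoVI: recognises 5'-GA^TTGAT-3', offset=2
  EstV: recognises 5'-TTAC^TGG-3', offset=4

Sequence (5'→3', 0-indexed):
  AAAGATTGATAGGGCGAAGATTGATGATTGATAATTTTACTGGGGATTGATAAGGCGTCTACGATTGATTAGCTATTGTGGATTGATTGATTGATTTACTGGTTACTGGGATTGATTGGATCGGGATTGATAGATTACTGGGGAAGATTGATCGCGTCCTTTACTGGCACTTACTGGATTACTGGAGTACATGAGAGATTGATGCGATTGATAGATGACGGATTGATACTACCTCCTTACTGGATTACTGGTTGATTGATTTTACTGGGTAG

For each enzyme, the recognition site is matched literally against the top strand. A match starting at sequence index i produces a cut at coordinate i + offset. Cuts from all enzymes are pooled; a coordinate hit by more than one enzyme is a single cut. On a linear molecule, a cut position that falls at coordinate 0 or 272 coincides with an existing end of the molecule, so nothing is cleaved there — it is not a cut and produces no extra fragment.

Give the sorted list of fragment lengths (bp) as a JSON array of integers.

[4,4,5,5,6,7,7,7,7,8,8,9,9,9,10,10,12,13,15,15,15,16,17,18,18,18]

Per-enzyme occurrences:
  BxoVI (GATTGAT, off=2): starts [3, 18, 25, 44, 62, 80, 84, 88, 109, 124, 145, 196, 205, 220, 253] → cuts [5, 20, 27, 46, 64, 82, 86, 90, 111, 126, 147, 198, 207, 222, 255]
  EstV (TTACTGG, off=4): starts [36, 95, 102, 134, 160, 170, 178, 236, 244, 261] → cuts [40, 99, 106, 138, 164, 174, 182, 240, 248, 265]

All cut coordinates (distinct, sorted): [5, 20, 27, 40, 46, 64, 82, 86, 90, 99, 106, 111, 126, 138, 147, 164, 174, 182, 198, 207, 222, 240, 248, 255, 265]

Fragment lengths:
  [0,5): 5 bp
  [5,20): 15 bp
  [20,27): 7 bp
  [27,40): 13 bp
  [40,46): 6 bp
  [46,64): 18 bp
  [64,82): 18 bp
  [82,86): 4 bp
  [86,90): 4 bp
  [90,99): 9 bp
  [99,106): 7 bp
  [106,111): 5 bp
  [111,126): 15 bp
  [126,138): 12 bp
  [138,147): 9 bp
  [147,164): 17 bp
  [164,174): 10 bp
  [174,182): 8 bp
  [182,198): 16 bp
  [198,207): 9 bp
  [207,222): 15 bp
  [222,240): 18 bp
  [240,248): 8 bp
  [248,255): 7 bp
  [255,265): 10 bp
  [265,272): 7 bp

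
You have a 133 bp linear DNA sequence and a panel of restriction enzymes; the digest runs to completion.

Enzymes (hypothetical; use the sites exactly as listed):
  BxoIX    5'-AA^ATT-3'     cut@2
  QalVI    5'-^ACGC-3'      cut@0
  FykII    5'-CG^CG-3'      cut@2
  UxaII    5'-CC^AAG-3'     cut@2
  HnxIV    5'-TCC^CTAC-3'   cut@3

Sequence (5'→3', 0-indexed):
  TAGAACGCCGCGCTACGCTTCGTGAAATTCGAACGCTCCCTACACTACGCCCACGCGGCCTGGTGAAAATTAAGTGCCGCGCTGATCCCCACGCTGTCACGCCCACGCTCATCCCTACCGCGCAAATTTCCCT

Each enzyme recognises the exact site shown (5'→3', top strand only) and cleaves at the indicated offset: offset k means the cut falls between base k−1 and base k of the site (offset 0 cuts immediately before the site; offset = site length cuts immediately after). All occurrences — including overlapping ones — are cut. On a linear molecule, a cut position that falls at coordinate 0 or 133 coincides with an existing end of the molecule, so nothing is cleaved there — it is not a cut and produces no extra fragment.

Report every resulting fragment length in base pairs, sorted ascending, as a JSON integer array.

Per-enzyme occurrences:
  BxoIX AAATT/2: at [24, 66, 123] ⇒ [26, 68, 125]
  QalVI ACGC/0: at [4, 14, 32, 46, 52, 90, 98, 104] ⇒ [4, 14, 32, 46, 52, 90, 98, 104]
  FykII CGCG/2: at [8, 53, 77, 118] ⇒ [10, 55, 79, 120]
  UxaII (CCAAG, off=2): no sites
  HnxIV TCCCTAC/3: at [36, 111] ⇒ [39, 114]

Pooled cuts: [4, 10, 14, 26, 32, 39, 46, 52, 55, 68, 79, 90, 98, 104, 114, 120, 125]

Fragment lengths:
  [0,4): 4 bp
  [4,10): 6 bp
  [10,14): 4 bp
  [14,26): 12 bp
  [26,32): 6 bp
  [32,39): 7 bp
  [39,46): 7 bp
  [46,52): 6 bp
  [52,55): 3 bp
  [55,68): 13 bp
  [68,79): 11 bp
  [79,90): 11 bp
  [90,98): 8 bp
  [98,104): 6 bp
  [104,114): 10 bp
  [114,120): 6 bp
  [120,125): 5 bp
  [125,133): 8 bp

[3,4,4,5,6,6,6,6,6,7,7,8,8,10,11,11,12,13]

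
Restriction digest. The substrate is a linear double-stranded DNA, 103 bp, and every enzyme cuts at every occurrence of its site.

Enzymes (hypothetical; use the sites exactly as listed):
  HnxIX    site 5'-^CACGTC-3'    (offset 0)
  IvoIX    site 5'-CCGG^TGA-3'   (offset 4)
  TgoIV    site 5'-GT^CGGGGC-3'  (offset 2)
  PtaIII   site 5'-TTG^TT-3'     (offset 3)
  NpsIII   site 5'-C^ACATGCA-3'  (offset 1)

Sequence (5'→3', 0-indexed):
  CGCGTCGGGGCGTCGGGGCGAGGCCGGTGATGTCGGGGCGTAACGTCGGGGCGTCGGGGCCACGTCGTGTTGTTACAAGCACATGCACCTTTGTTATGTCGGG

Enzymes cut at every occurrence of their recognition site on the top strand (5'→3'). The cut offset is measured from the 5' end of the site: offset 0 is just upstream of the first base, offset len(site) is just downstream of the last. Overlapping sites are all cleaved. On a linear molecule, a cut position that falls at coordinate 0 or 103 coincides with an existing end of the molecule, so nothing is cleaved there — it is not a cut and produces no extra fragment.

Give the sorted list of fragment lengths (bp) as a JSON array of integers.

Per-enzyme occurrences:
  HnxIX (CACGTC, off=0): starts [60] → cuts [60]
  IvoIX (CCGGTGA, off=4): starts [23] → cuts [27]
  TgoIV (GTCGGGGC, off=2): starts [3, 11, 31, 44, 52] → cuts [5, 13, 33, 46, 54]
  PtaIII (TTGTT, off=3): starts [69, 90] → cuts [72, 93]
  NpsIII (CACATGCA, off=1): starts [79] → cuts [80]

All cut coordinates (distinct, sorted): [5, 13, 27, 33, 46, 54, 60, 72, 80, 93]

Fragments:
  [0,5): 5 bp
  [5,13): 8 bp
  [13,27): 14 bp
  [27,33): 6 bp
  [33,46): 13 bp
  [46,54): 8 bp
  [54,60): 6 bp
  [60,72): 12 bp
  [72,80): 8 bp
  [80,93): 13 bp
  [93,103): 10 bp

[5,6,6,8,8,8,10,12,13,13,14]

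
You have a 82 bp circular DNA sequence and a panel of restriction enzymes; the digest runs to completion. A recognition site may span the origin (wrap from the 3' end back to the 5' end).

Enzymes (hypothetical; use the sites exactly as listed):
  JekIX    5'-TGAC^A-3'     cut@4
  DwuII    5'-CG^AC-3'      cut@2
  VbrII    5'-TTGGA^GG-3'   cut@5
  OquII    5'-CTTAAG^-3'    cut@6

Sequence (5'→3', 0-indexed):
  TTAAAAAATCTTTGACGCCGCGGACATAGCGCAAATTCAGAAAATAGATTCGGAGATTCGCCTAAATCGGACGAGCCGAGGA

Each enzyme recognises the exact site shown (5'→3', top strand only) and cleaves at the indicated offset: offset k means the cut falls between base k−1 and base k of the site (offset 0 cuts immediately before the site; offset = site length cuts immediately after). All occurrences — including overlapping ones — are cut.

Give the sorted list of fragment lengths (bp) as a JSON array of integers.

[82]

Scan for sites:
  JekIX (TGACA, off=4): no sites
  DwuII (CGAC, off=2): no sites
  VbrII (TTGGAGG, off=5): no sites
  OquII (CTTAAG, off=6): no sites

Pooled cuts: ∅

Fragment lengths:
  no cuts → one circular fragment of 82 bp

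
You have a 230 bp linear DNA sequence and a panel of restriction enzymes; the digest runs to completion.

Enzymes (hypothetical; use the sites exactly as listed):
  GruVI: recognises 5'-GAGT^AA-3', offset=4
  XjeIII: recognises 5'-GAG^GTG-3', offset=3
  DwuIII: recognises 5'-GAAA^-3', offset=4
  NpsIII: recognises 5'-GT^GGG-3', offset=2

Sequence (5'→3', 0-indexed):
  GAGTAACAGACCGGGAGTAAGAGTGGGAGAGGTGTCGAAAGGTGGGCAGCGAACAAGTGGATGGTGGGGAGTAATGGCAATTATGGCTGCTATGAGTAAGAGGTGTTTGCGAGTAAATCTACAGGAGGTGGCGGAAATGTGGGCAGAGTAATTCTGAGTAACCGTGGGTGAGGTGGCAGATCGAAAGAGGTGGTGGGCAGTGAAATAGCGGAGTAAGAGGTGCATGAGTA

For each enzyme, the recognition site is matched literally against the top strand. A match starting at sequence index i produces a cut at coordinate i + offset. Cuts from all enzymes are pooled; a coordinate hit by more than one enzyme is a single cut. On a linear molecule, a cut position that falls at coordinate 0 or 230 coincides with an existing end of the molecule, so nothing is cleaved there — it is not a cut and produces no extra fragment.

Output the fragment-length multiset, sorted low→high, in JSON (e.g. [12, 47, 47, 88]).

Per-enzyme occurrences:
  GruVI GAGTAA/4: at [0, 14, 68, 93, 110, 145, 155, 210] ⇒ [4, 18, 72, 97, 114, 149, 159, 214]
  XjeIII GAGGTG/3: at [28, 99, 124, 169, 186, 216] ⇒ [31, 102, 127, 172, 189, 219]
  DwuIII GAAA/4: at [36, 133, 182, 201] ⇒ [40, 137, 186, 205]
  NpsIII GTGGG/2: at [22, 41, 63, 138, 163, 192] ⇒ [24, 43, 65, 140, 165, 194]

Pooled cuts: [4, 18, 24, 31, 40, 43, 65, 72, 97, 102, 114, 127, 137, 140, 149, 159, 165, 172, 186, 189, 194, 205, 214, 219]

Fragment lengths:
  [0,4): 4 bp
  [4,18): 14 bp
  [18,24): 6 bp
  [24,31): 7 bp
  [31,40): 9 bp
  [40,43): 3 bp
  [43,65): 22 bp
  [65,72): 7 bp
  [72,97): 25 bp
  [97,102): 5 bp
  [102,114): 12 bp
  [114,127): 13 bp
  [127,137): 10 bp
  [137,140): 3 bp
  [140,149): 9 bp
  [149,159): 10 bp
  [159,165): 6 bp
  [165,172): 7 bp
  [172,186): 14 bp
  [186,189): 3 bp
  [189,194): 5 bp
  [194,205): 11 bp
  [205,214): 9 bp
  [214,219): 5 bp
  [219,230): 11 bp

[3,3,3,4,5,5,5,6,6,7,7,7,9,9,9,10,10,11,11,12,13,14,14,22,25]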